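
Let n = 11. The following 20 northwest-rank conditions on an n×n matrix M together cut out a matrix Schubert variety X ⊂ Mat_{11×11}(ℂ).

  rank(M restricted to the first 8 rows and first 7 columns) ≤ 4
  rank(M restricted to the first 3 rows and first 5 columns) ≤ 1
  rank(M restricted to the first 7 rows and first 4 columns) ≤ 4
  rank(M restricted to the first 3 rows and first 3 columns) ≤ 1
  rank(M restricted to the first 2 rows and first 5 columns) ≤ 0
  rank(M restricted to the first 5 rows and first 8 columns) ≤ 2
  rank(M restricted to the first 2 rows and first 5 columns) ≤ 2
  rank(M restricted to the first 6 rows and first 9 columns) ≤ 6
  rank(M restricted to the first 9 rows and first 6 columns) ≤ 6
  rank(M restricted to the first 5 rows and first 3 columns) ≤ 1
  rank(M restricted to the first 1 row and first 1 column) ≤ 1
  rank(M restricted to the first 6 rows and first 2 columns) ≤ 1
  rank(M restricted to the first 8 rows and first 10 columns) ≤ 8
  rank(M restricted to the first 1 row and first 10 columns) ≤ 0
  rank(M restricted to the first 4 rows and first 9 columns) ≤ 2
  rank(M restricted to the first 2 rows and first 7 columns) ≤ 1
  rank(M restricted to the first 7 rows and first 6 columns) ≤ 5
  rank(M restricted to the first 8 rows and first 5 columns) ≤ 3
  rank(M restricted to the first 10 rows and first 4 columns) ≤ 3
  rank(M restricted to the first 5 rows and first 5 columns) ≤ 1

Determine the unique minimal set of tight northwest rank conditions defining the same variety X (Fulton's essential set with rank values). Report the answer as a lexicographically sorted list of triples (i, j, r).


Computing R[i][j] = min implied NW-rank bound (n=11, 20 conditions):

  R[1]: 0 | 0 | 0 | 0 | 0 | 0 | 0 | 0 | 0 | 0 | 1
  R[2]: 0 | 0 | 0 | 0 | 0 | 1 | 1 | 1 | 1 | 1 | 2
  R[3]: 1 | 1 | 1 | 1 | 1 | 2 | 2 | 2 | 2 | 2 | 3
  R[4]: 1 | 1 | 1 | 1 | 1 | 2 | 2 | 2 | 2 | 3 | 4
  R[5]: 1 | 1 | 1 | 1 | 1 | 2 | 2 | 2 | 3 | 4 | 5
  R[6]: 1 | 1 | 2 | 2 | 2 | 3 | 3 | 3 | 4 | 5 | 6
  R[7]: 1 | 2 | 3 | 3 | 3 | 4 | 4 | 4 | 5 | 6 | 7
  R[8]: 1 | 2 | 3 | 3 | 3 | 4 | 4 | 5 | 6 | 7 | 8
  R[9]: 1 | 2 | 3 | 3 | 4 | 5 | 5 | 6 | 7 | 8 | 9
  R[10]: 1 | 2 | 3 | 3 | 4 | 5 | 6 | 7 | 8 | 9 | 10
  R[11]: 1 | 2 | 3 | 4 | 5 | 6 | 7 | 8 | 9 | 10 | 11

second differences of R give the permutation w = (11, 6, 1, 10, 9, 3, 2, 8, 5, 7, 4).

Fulton essential set (9 of the 34 Rothe cells):

[(1, 10, 0), (2, 5, 0), (4, 9, 2), (5, 5, 1), (5, 8, 2), (6, 2, 1), (8, 5, 3), (8, 7, 4), (10, 4, 3)]


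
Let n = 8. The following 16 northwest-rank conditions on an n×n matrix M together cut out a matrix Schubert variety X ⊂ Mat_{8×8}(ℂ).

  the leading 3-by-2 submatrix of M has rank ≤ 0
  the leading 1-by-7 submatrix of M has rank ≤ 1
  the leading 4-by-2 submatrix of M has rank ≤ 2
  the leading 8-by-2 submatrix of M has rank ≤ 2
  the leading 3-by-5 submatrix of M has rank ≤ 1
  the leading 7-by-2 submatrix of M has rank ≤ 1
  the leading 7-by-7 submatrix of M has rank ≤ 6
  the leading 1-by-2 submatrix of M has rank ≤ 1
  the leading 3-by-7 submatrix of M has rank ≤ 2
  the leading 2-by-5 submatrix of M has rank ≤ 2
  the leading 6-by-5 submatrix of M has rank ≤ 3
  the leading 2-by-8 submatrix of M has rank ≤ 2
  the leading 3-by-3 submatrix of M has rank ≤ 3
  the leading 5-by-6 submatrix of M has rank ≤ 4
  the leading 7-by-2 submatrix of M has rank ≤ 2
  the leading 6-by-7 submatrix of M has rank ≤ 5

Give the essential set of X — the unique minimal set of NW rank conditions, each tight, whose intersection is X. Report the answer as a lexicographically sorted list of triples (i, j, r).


Rank table r_w(8×8) implied by the 16 constraints:

  row 1: 0, 0, 1, 1, 1, 1, 1, 1
  row 2: 0, 0, 1, 1, 1, 2, 2, 2
  row 3: 0, 0, 1, 1, 1, 2, 2, 3
  row 4: 1, 1, 2, 2, 2, 3, 3, 4
  row 5: 1, 1, 2, 3, 3, 4, 4, 5
  row 6: 1, 1, 2, 3, 3, 4, 5, 6
  row 7: 1, 1, 2, 3, 4, 5, 6, 7
  row 8: 1, 2, 3, 4, 5, 6, 7, 8

giving w = (3, 6, 8, 1, 4, 7, 5, 2) via Δ²R.

ℓ(w)=15; the 5 essential cells (i,j,r):

[(3, 2, 0), (3, 5, 1), (3, 7, 2), (6, 5, 3), (7, 2, 1)]


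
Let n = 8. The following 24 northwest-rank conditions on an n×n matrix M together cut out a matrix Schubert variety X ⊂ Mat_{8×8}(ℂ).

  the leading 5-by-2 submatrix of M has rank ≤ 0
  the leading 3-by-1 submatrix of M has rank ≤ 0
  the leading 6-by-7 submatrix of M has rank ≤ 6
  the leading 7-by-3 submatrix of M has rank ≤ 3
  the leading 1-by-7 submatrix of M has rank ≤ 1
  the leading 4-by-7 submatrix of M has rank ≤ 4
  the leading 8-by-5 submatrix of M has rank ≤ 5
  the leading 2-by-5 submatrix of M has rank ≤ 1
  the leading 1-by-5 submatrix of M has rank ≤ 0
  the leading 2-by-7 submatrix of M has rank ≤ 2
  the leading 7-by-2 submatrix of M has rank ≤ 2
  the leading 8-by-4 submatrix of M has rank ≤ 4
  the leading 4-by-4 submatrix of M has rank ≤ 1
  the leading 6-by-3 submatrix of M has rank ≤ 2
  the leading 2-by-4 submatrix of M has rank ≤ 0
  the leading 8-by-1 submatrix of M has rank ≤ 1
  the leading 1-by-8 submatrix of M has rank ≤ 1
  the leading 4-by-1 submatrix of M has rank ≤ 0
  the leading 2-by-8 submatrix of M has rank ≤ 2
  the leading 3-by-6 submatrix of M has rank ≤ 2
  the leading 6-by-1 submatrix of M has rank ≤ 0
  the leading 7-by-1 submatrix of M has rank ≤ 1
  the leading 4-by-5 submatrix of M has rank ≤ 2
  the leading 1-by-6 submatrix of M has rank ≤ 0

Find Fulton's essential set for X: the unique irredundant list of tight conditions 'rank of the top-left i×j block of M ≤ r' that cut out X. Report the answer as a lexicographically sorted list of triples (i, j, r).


Recovering R(i,j) via the rank-extension bound from the 24 conditions:

  0, 0, 0, 0, 0, 0, 1, 1
  0, 0, 0, 0, 1, 1, 2, 2
  0, 0, 1, 1, 2, 2, 3, 3
  0, 0, 1, 1, 2, 3, 4, 4
  0, 0, 1, 2, 3, 4, 5, 5
  0, 1, 2, 3, 4, 5, 6, 6
  1, 2, 3, 4, 5, 6, 7, 7
  1, 2, 3, 4, 5, 6, 7, 8

giving w = (7, 5, 3, 6, 4, 2, 1, 8) via Δ²R.

ℓ(w)=18; the 5 essential cells (i,j,r):

[(1, 6, 0), (2, 4, 0), (4, 4, 1), (5, 2, 0), (6, 1, 0)]


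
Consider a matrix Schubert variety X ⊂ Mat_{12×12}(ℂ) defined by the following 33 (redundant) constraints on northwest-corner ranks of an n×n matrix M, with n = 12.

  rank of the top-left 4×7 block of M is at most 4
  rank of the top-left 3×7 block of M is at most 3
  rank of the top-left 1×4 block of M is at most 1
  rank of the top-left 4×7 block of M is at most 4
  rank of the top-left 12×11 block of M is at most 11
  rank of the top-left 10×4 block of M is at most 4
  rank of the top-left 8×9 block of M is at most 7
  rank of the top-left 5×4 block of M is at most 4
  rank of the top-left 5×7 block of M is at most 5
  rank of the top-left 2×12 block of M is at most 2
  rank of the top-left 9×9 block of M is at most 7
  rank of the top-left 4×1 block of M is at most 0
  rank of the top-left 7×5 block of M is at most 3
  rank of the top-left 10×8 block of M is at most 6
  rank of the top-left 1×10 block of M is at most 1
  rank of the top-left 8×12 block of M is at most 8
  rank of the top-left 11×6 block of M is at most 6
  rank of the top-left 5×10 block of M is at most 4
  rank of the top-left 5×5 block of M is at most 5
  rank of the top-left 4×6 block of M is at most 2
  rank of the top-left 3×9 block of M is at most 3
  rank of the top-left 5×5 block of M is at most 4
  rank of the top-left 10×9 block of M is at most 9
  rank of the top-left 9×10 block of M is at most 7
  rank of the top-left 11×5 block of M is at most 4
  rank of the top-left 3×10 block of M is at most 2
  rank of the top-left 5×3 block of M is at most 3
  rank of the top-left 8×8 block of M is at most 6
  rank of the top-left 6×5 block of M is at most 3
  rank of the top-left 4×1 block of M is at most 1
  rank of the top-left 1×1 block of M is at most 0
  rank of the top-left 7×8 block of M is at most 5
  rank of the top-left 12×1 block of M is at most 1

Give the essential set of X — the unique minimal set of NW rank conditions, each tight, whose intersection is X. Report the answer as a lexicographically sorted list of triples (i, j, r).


Reconstructing r_w from the 33 given conditions:

  row 1: 0, 1, 1, 1, 1, 1, 1, 1, 1, 1, 1, 1
  row 2: 0, 1, 2, 2, 2, 2, 2, 2, 2, 2, 2, 2
  row 3: 0, 1, 2, 2, 2, 2, 2, 2, 2, 2, 3, 3
  row 4: 0, 1, 2, 2, 2, 2, 3, 3, 3, 3, 4, 4
  row 5: 1, 2, 3, 3, 3, 3, 4, 4, 4, 4, 5, 5
  row 6: 1, 2, 3, 3, 3, 4, 5, 5, 5, 5, 6, 6
  row 7: 1, 2, 3, 3, 3, 4, 5, 5, 6, 6, 7, 7
  row 8: 1, 2, 3, 4, 4, 5, 6, 6, 7, 7, 8, 8
  row 9: 1, 2, 3, 4, 4, 5, 6, 6, 7, 7, 8, 9
  row 10: 1, 2, 3, 4, 4, 5, 6, 6, 7, 8, 9, 10
  row 11: 1, 2, 3, 4, 4, 5, 6, 7, 8, 9, 10, 11
  row 12: 1, 2, 3, 4, 5, 6, 7, 8, 9, 10, 11, 12

the unique w with this rank table is (2, 3, 11, 7, 1, 6, 9, 4, 12, 10, 8, 5).

8 SE-corners of the 25-cell Rothe diagram give Ess(w):

[(3, 10, 2), (4, 1, 0), (4, 6, 2), (7, 5, 3), (7, 8, 5), (9, 10, 7), (10, 8, 6), (11, 5, 4)]


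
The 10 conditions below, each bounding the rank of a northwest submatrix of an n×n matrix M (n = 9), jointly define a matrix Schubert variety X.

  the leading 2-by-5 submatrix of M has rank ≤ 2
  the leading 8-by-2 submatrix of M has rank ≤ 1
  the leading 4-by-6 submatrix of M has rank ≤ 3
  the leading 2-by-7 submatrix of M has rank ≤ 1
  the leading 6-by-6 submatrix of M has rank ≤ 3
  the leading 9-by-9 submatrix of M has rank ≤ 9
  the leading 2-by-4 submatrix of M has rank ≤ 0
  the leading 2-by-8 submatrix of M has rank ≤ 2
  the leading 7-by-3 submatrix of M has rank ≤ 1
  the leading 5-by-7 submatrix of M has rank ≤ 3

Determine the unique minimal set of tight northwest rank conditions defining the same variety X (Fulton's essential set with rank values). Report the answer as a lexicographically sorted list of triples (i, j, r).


Propagating the 10 rank bounds to every northwest block:

  R[1]: 0 | 0 | 0 | 0 | 1 | 1 | 1 | 1 | 1
  R[2]: 0 | 0 | 0 | 0 | 1 | 1 | 1 | 2 | 2
  R[3]: 1 | 1 | 1 | 1 | 2 | 2 | 2 | 3 | 3
  R[4]: 1 | 1 | 1 | 2 | 3 | 3 | 3 | 4 | 4
  R[5]: 1 | 1 | 1 | 2 | 3 | 3 | 3 | 4 | 5
  R[6]: 1 | 1 | 1 | 2 | 3 | 3 | 4 | 5 | 6
  R[7]: 1 | 1 | 1 | 2 | 3 | 4 | 5 | 6 | 7
  R[8]: 1 | 1 | 2 | 3 | 4 | 5 | 6 | 7 | 8
  R[9]: 1 | 2 | 3 | 4 | 5 | 6 | 7 | 8 | 9

so w = (5, 8, 1, 4, 9, 7, 6, 3, 2).

D(w) has 22 cells with 6 SE-corners; essential set:

[(2, 4, 0), (2, 7, 1), (5, 7, 3), (6, 6, 3), (7, 3, 1), (8, 2, 1)]


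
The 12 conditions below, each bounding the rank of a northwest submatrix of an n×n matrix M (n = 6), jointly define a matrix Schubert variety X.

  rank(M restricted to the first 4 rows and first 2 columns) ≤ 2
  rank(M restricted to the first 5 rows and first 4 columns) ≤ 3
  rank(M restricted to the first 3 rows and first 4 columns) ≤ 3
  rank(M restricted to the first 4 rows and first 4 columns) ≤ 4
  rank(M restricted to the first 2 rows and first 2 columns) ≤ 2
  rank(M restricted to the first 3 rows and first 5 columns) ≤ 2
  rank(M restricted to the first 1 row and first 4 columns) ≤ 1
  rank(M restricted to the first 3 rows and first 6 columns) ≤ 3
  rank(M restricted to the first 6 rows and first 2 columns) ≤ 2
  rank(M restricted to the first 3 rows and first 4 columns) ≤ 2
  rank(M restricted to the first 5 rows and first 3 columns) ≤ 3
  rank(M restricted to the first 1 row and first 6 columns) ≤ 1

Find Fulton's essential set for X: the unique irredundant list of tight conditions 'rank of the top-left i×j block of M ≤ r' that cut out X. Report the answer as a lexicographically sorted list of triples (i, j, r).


The tightest implied rank at each (i,j), from the 12 conditions:

  1 1 1 1 1 1
  1 2 2 2 2 2
  1 2 2 2 2 3
  1 2 3 3 3 4
  1 2 3 3 4 5
  1 2 3 4 5 6

reading off 1-entries of Δ²R: w = (1, 2, 6, 3, 5, 4).

ℓ(w)=4; the 2 essential cells (i,j,r):

[(3, 5, 2), (5, 4, 3)]


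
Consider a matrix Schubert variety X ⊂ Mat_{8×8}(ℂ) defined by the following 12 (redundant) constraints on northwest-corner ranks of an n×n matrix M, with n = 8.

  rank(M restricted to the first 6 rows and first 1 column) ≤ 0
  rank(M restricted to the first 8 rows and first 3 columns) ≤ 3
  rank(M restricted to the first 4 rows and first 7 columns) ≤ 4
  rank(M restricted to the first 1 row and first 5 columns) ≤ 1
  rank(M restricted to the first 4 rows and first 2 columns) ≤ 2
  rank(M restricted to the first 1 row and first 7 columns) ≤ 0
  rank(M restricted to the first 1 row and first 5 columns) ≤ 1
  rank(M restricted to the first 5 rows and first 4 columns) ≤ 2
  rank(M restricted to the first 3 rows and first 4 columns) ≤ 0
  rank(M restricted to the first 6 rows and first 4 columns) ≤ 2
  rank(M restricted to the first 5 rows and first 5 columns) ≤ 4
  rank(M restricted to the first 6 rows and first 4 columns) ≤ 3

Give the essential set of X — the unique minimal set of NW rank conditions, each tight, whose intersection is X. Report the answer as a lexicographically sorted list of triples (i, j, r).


Reconstructing r_w from the 12 given conditions:

  R[1]: 0  0  0  0  0  0  0  1
  R[2]: 0  0  0  0  1  1  1  2
  R[3]: 0  0  0  0  1  2  2  3
  R[4]: 0  1  1  1  2  3  3  4
  R[5]: 0  1  2  2  3  4  4  5
  R[6]: 0  1  2  2  3  4  5  6
  R[7]: 1  2  3  3  4  5  6  7
  R[8]: 1  2  3  4  5  6  7  8

second differences of R give the permutation w = (8, 5, 6, 2, 3, 7, 1, 4).

Fulton essential set (4 of the 19 Rothe cells):

[(1, 7, 0), (3, 4, 0), (6, 1, 0), (6, 4, 2)]


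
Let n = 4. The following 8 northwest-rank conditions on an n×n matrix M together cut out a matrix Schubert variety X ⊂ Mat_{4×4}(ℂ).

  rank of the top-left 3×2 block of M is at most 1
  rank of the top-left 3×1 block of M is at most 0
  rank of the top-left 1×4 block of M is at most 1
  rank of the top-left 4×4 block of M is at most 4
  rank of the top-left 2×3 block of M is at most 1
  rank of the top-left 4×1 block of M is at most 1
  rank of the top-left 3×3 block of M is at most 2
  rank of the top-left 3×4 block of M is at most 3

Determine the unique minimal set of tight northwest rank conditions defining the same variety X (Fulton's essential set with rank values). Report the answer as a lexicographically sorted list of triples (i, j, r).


Rank table r_w(4×4) implied by the 8 constraints:

  row 1: 0 | 1 | 1 | 1
  row 2: 0 | 1 | 1 | 2
  row 3: 0 | 1 | 2 | 3
  row 4: 1 | 2 | 3 | 4

hence w(1..4) = (2, 4, 3, 1).

Fulton essential set (2 of the 4 Rothe cells):

[(2, 3, 1), (3, 1, 0)]


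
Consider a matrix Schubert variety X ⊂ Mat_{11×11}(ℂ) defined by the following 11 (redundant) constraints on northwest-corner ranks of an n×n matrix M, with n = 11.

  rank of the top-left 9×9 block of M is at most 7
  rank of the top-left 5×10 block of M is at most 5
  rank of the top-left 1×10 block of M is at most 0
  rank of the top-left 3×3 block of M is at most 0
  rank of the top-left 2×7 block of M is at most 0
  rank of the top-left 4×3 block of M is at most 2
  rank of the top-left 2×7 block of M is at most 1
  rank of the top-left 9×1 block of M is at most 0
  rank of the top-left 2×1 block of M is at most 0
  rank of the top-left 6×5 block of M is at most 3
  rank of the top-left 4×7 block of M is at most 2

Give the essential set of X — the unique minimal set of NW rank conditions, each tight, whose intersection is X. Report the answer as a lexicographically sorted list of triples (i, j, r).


Reconstructing r_w from the 11 given conditions:

  i=1: 0 | 0 | 0 | 0 | 0 | 0 | 0 | 0 | 0 | 0 | 1
  i=2: 0 | 0 | 0 | 0 | 0 | 0 | 0 | 1 | 1 | 1 | 2
  i=3: 0 | 0 | 0 | 1 | 1 | 1 | 1 | 2 | 2 | 2 | 3
  i=4: 0 | 1 | 1 | 2 | 2 | 2 | 2 | 3 | 3 | 3 | 4
  i=5: 0 | 1 | 2 | 3 | 3 | 3 | 3 | 4 | 4 | 4 | 5
  i=6: 0 | 1 | 2 | 3 | 3 | 4 | 4 | 5 | 5 | 5 | 6
  i=7: 0 | 1 | 2 | 3 | 4 | 5 | 5 | 6 | 6 | 6 | 7
  i=8: 0 | 1 | 2 | 3 | 4 | 5 | 6 | 7 | 7 | 7 | 8
  i=9: 0 | 1 | 2 | 3 | 4 | 5 | 6 | 7 | 7 | 8 | 9
  i=10: 1 | 2 | 3 | 4 | 5 | 6 | 7 | 8 | 8 | 9 | 10
  i=11: 1 | 2 | 3 | 4 | 5 | 6 | 7 | 8 | 9 | 10 | 11

second differences of R give the permutation w = (11, 8, 4, 2, 3, 6, 5, 7, 10, 1, 9).

ℓ(w)=28; the 6 essential cells (i,j,r):

[(1, 10, 0), (2, 7, 0), (3, 3, 0), (6, 5, 3), (9, 1, 0), (9, 9, 7)]


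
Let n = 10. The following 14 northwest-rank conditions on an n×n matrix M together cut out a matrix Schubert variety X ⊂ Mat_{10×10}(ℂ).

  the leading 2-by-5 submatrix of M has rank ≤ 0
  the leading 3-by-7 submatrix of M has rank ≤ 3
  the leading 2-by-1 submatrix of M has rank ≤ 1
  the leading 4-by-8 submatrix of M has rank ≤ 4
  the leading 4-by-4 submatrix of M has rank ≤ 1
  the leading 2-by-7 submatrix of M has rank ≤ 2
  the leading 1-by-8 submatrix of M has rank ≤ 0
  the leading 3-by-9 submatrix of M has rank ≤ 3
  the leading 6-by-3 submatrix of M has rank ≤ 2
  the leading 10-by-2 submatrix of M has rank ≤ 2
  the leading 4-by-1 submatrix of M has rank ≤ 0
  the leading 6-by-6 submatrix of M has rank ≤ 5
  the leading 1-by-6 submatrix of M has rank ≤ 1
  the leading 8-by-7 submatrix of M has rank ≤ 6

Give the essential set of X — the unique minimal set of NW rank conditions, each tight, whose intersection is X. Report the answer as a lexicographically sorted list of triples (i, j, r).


Recovering R(i,j) via the rank-extension bound from the 14 conditions:

  row 1: 0  0  0  0  0  0  0  0  1  1
  row 2: 0  0  0  0  0  1  1  1  2  2
  row 3: 0  1  1  1  1  2  2  2  3  3
  row 4: 0  1  1  1  2  3  3  3  4  4
  row 5: 1  2  2  2  3  4  4  4  5  5
  row 6: 1  2  2  3  4  5  5  5  6  6
  row 7: 1  2  3  4  5  6  6  6  7  7
  row 8: 1  2  3  4  5  6  6  7  8  8
  row 9: 1  2  3  4  5  6  7  8  9  9
  row 10: 1  2  3  4  5  6  7  8  9  10

giving w = (9, 6, 2, 5, 1, 4, 3, 8, 7, 10) via Δ²R.

6 SE-corners of the 19-cell Rothe diagram give Ess(w):

[(1, 8, 0), (2, 5, 0), (4, 1, 0), (4, 4, 1), (6, 3, 2), (8, 7, 6)]


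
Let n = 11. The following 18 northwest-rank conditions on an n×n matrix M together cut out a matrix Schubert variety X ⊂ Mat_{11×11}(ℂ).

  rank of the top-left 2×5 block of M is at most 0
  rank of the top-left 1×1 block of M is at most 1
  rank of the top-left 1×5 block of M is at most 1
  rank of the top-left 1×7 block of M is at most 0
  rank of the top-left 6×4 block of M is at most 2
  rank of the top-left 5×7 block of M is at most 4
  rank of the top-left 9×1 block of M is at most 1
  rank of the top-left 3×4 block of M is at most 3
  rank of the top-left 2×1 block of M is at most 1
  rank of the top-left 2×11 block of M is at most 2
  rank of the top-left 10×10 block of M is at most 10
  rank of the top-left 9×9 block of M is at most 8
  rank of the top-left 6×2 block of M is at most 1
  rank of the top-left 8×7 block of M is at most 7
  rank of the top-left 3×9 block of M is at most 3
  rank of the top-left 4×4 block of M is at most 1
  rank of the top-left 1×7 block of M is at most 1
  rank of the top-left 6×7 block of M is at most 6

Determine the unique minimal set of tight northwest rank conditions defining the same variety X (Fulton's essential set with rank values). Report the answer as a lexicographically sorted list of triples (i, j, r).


The tightest implied rank at each (i,j), from the 18 conditions:

  row 1: 0  0  0  0  0  0  0  1  1  1  1
  row 2: 0  0  0  0  0  1  1  2  2  2  2
  row 3: 1  1  1  1  1  2  2  3  3  3  3
  row 4: 1  1  1  1  2  3  3  4  4  4  4
  row 5: 1  1  2  2  3  4  4  5  5  5  5
  row 6: 1  1  2  2  3  4  5  6  6  6  6
  row 7: 1  2  3  3  4  5  6  7  7  7  7
  row 8: 1  2  3  4  5  6  7  8  8  8  8
  row 9: 1  2  3  4  5  6  7  8  8  9  9
  row 10: 1  2  3  4  5  6  7  8  9  10  10
  row 11: 1  2  3  4  5  6  7  8  9  10  11

second differences of R give the permutation w = (8, 6, 1, 5, 3, 7, 2, 4, 10, 9, 11).

ℓ(w)=19; the 6 essential cells (i,j,r):

[(1, 7, 0), (2, 5, 0), (4, 4, 1), (6, 2, 1), (6, 4, 2), (9, 9, 8)]


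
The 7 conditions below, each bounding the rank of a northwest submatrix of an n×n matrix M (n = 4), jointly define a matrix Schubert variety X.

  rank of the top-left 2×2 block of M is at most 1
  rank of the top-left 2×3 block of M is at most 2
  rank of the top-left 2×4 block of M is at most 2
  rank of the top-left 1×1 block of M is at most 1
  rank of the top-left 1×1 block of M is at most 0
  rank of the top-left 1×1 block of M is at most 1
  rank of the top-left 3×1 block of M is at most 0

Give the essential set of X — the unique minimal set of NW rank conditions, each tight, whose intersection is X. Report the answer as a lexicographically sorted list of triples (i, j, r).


The tightest implied rank at each (i,j), from the 7 conditions:

  R[1]: 0, 1, 1, 1
  R[2]: 0, 1, 2, 2
  R[3]: 0, 1, 2, 3
  R[4]: 1, 2, 3, 4

so w = (2, 3, 4, 1).

Fulton essential set (1 of the 3 Rothe cells):

[(3, 1, 0)]


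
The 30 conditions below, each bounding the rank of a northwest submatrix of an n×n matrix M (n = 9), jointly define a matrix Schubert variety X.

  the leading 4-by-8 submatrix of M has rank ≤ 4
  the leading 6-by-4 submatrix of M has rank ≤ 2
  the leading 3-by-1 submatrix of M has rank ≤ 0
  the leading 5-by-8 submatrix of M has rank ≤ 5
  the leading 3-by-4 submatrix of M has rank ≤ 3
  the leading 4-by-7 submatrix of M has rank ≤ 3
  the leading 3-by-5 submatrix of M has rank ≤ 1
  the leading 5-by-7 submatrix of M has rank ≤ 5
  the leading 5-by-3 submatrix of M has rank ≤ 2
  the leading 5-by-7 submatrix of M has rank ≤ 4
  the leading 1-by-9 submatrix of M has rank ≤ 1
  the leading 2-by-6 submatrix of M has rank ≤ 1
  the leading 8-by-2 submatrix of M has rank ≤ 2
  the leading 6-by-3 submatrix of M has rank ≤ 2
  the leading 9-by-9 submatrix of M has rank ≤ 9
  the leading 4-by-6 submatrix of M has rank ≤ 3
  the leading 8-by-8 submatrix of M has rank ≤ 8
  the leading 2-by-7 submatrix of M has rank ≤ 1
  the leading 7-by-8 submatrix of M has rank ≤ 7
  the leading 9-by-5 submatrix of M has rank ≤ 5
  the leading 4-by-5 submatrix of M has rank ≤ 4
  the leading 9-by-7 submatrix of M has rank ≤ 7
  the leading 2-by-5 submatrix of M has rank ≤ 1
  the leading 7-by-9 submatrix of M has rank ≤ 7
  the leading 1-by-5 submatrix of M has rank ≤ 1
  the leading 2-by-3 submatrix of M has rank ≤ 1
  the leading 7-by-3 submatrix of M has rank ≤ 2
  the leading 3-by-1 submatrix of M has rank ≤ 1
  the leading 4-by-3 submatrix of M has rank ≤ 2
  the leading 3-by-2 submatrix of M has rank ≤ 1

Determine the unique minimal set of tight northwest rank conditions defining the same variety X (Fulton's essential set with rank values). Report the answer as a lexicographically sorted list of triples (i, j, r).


The tightest implied rank at each (i,j), from the 30 conditions:

  row 1: 0  1  1  1  1  1  1  1  1
  row 2: 0  1  1  1  1  1  1  2  2
  row 3: 0  1  1  1  1  2  2  3  3
  row 4: 1  2  2  2  2  3  3  4  4
  row 5: 1  2  2  2  3  4  4  5  5
  row 6: 1  2  2  2  3  4  5  6  6
  row 7: 1  2  2  3  4  5  6  7  7
  row 8: 1  2  3  4  5  6  7  8  8
  row 9: 1  2  3  4  5  6  7  8  9

giving w = (2, 8, 6, 1, 5, 7, 4, 3, 9) via Δ²R.

Rothe diagram D(w) (16 cells), 5 SE-corners (essential conditions):

[(2, 7, 1), (3, 1, 0), (3, 5, 1), (6, 4, 2), (7, 3, 2)]


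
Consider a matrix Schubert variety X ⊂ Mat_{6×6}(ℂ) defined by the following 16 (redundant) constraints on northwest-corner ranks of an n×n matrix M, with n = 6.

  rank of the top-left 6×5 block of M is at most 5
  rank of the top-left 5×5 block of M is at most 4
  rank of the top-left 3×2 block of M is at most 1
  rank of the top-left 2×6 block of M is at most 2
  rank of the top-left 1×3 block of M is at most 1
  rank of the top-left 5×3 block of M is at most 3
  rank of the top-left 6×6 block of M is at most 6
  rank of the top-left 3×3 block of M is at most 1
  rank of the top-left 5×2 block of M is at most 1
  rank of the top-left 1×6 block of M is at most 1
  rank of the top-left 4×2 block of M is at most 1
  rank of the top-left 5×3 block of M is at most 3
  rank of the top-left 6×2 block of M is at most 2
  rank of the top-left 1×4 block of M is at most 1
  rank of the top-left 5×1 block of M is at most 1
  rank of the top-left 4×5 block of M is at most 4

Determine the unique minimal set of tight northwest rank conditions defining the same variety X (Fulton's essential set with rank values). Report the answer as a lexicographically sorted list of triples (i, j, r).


The tightest implied rank at each (i,j), from the 16 conditions:

  1  1  1  1  1  1
  1  1  1  2  2  2
  1  1  1  2  3  3
  1  1  2  3  4  4
  1  1  2  3  4  5
  1  2  3  4  5  6

giving w = (1, 4, 5, 3, 6, 2) via Δ²R.

Rothe diagram D(w) (6 cells), 2 SE-corners (essential conditions):

[(3, 3, 1), (5, 2, 1)]


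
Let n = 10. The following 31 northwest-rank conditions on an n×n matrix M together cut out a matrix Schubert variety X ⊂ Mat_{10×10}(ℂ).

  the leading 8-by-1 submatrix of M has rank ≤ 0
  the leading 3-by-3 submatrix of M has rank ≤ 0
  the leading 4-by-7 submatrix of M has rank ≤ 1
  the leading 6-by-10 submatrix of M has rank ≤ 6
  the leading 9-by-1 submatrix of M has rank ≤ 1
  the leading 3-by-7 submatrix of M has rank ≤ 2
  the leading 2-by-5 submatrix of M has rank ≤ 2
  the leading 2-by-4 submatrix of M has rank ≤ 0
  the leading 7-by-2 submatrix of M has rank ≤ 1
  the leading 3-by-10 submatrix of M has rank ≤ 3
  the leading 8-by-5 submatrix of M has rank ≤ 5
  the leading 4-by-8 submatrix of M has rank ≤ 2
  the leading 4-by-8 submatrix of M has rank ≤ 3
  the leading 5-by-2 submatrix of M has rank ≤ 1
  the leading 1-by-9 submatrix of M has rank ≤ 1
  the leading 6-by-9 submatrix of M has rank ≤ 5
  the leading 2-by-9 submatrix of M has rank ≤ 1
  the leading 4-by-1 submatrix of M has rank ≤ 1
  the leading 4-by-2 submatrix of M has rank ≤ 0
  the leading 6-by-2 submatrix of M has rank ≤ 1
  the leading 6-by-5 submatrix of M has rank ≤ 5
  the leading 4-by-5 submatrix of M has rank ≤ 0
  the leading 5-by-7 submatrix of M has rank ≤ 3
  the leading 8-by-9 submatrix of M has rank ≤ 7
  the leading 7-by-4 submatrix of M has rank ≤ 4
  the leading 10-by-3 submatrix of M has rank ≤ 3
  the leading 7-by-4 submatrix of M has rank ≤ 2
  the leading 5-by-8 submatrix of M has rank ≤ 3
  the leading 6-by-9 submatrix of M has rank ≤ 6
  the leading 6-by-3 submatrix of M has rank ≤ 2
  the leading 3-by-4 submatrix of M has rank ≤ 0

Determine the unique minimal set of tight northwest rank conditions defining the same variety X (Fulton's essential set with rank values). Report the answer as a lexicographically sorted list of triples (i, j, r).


The tightest implied rank at each (i,j), from the 31 conditions:

  i=1: 0 0 0 0 0 1 1 1 1 1
  i=2: 0 0 0 0 0 1 1 1 1 2
  i=3: 0 0 0 0 0 1 1 2 2 3
  i=4: 0 0 0 0 0 1 1 2 3 4
  i=5: 0 1 1 1 1 2 2 3 4 5
  i=6: 0 1 2 2 2 3 3 4 5 6
  i=7: 0 1 2 2 3 4 4 5 6 7
  i=8: 0 1 2 3 4 5 5 6 7 8
  i=9: 1 2 3 4 5 6 6 7 8 9
  i=10: 1 2 3 4 5 6 7 8 9 10

reading off 1-entries of Δ²R: w = (6, 10, 8, 9, 2, 3, 5, 4, 1, 7).

D(w) has 30 cells with 5 SE-corners; essential set:

[(2, 9, 1), (4, 5, 0), (4, 7, 1), (7, 4, 2), (8, 1, 0)]


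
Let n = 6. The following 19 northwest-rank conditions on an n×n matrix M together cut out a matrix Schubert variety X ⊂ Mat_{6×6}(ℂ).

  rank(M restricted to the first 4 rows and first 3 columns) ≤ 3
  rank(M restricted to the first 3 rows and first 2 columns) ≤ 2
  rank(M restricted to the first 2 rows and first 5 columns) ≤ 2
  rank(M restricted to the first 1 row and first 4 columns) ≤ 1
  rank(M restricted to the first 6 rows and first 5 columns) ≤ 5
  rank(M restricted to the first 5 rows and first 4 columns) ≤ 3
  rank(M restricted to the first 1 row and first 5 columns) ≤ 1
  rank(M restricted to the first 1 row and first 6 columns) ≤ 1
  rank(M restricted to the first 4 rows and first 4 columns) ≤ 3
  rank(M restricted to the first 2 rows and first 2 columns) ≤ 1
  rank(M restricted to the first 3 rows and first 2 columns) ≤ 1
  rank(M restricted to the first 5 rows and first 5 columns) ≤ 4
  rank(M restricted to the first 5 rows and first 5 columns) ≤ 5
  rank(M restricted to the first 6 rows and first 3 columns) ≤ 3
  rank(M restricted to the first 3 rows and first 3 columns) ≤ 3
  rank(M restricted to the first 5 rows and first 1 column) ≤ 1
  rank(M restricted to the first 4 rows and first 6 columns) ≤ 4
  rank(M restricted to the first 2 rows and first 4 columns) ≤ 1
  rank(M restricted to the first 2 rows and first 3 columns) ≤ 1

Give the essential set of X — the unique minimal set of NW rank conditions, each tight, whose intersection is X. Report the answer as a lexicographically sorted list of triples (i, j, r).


Rank table r_w(6×6) implied by the 19 constraints:

  1 1 1 1 1 1
  1 1 1 1 2 2
  1 1 2 2 3 3
  1 2 3 3 4 4
  1 2 3 3 4 5
  1 2 3 4 5 6

reading off 1-entries of Δ²R: w = (1, 5, 3, 2, 6, 4).

Fulton essential set (3 of the 5 Rothe cells):

[(2, 4, 1), (3, 2, 1), (5, 4, 3)]


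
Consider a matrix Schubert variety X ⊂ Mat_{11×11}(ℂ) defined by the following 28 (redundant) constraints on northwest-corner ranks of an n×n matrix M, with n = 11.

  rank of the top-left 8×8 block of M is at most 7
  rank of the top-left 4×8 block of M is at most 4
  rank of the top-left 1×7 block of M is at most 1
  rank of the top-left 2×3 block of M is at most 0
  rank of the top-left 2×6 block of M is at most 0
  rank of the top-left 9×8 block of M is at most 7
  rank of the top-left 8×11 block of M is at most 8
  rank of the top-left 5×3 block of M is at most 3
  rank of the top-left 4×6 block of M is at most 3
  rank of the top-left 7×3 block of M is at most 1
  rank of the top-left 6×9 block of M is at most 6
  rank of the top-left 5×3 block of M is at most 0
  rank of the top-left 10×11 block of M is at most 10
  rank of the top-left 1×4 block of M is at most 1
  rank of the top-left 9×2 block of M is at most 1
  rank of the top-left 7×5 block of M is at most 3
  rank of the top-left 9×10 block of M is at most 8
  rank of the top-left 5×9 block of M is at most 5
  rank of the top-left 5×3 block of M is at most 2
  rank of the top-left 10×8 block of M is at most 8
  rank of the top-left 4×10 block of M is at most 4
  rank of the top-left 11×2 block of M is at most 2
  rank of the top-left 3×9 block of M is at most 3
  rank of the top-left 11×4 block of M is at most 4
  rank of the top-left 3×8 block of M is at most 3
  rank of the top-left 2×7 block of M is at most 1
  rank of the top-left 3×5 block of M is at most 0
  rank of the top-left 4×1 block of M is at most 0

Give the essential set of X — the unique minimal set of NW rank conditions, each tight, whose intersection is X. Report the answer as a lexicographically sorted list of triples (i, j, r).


Recovering R(i,j) via the rank-extension bound from the 28 conditions:

  row 1: 0, 0, 0, 0, 0, 0, 1, 1, 1, 1, 1
  row 2: 0, 0, 0, 0, 0, 0, 1, 2, 2, 2, 2
  row 3: 0, 0, 0, 0, 0, 1, 2, 3, 3, 3, 3
  row 4: 0, 0, 0, 1, 1, 2, 3, 4, 4, 4, 4
  row 5: 0, 0, 0, 1, 2, 3, 4, 5, 5, 5, 5
  row 6: 1, 1, 1, 2, 3, 4, 5, 6, 6, 6, 6
  row 7: 1, 1, 1, 2, 3, 4, 5, 6, 7, 7, 7
  row 8: 1, 1, 2, 3, 4, 5, 6, 7, 8, 8, 8
  row 9: 1, 1, 2, 3, 4, 5, 6, 7, 8, 8, 9
  row 10: 1, 2, 3, 4, 5, 6, 7, 8, 9, 9, 10
  row 11: 1, 2, 3, 4, 5, 6, 7, 8, 9, 10, 11

second differences of R give the permutation w = (7, 8, 6, 4, 5, 1, 9, 3, 11, 2, 10).

Fulton essential set (6 of the 28 Rothe cells):

[(2, 6, 0), (3, 5, 0), (5, 3, 0), (7, 3, 1), (9, 2, 1), (9, 10, 8)]


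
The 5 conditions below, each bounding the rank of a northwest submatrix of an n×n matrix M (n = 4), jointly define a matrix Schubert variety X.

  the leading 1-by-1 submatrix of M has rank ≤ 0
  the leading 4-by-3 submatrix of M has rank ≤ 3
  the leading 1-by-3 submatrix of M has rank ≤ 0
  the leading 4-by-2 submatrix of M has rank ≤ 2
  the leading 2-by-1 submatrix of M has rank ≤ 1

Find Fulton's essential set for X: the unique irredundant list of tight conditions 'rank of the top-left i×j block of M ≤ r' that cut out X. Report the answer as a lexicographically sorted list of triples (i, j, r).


The tightest implied rank at each (i,j), from the 5 conditions:

  R[1]: 0 0 0 1
  R[2]: 1 1 1 2
  R[3]: 1 2 2 3
  R[4]: 1 2 3 4

giving w = (4, 1, 2, 3) via Δ²R.

1 SE-corner of the 3-cell Rothe diagram gives Ess(w):

[(1, 3, 0)]


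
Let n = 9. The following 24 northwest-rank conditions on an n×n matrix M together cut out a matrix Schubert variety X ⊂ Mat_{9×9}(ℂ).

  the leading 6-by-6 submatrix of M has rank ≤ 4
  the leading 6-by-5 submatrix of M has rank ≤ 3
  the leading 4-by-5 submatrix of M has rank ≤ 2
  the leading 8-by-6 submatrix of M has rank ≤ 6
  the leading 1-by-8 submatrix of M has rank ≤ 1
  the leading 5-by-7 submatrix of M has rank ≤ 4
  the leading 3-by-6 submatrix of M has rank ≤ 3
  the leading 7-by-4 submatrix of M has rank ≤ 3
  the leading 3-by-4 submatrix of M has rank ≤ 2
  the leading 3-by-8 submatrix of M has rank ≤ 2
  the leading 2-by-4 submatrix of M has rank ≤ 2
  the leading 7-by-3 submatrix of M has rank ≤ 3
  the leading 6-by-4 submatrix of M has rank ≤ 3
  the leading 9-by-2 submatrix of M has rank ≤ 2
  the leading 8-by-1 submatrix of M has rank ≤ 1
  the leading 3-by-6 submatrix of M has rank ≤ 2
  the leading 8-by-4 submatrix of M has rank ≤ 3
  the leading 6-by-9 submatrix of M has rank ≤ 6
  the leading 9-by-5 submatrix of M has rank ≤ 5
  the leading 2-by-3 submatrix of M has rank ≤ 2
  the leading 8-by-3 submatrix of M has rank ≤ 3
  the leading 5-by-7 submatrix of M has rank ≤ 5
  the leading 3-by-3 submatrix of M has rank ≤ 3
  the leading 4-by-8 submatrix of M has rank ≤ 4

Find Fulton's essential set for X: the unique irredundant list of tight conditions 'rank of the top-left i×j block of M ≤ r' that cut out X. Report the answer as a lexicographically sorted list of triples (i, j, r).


Reconstructing r_w from the 24 given conditions:

  1 1 1 1 1 1 1 1 1
  1 2 2 2 2 2 2 2 2
  1 2 2 2 2 2 2 2 3
  1 2 2 2 2 3 3 3 4
  1 2 3 3 3 4 4 4 5
  1 2 3 3 3 4 5 5 6
  1 2 3 3 4 5 6 6 7
  1 2 3 3 4 5 6 7 8
  1 2 3 4 5 6 7 8 9

so w = (1, 2, 9, 6, 3, 7, 5, 8, 4).

Fulton essential set (4 of the 13 Rothe cells):

[(3, 8, 2), (4, 5, 2), (6, 5, 3), (8, 4, 3)]


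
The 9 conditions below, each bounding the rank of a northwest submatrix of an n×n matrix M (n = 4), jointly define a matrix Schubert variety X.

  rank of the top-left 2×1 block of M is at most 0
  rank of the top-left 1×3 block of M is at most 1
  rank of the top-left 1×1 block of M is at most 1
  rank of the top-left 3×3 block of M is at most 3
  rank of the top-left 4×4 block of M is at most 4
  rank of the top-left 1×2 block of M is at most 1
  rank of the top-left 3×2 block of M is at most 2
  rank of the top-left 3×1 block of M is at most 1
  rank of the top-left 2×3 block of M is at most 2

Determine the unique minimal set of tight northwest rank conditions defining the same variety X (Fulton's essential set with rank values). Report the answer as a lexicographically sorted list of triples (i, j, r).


Rank table r_w(4×4) implied by the 9 constraints:

  0  1  1  1
  0  1  2  2
  1  2  3  3
  1  2  3  4

second differences of R give the permutation w = (2, 3, 1, 4).

D(w) has 2 cells with 1 SE-corner; essential set:

[(2, 1, 0)]


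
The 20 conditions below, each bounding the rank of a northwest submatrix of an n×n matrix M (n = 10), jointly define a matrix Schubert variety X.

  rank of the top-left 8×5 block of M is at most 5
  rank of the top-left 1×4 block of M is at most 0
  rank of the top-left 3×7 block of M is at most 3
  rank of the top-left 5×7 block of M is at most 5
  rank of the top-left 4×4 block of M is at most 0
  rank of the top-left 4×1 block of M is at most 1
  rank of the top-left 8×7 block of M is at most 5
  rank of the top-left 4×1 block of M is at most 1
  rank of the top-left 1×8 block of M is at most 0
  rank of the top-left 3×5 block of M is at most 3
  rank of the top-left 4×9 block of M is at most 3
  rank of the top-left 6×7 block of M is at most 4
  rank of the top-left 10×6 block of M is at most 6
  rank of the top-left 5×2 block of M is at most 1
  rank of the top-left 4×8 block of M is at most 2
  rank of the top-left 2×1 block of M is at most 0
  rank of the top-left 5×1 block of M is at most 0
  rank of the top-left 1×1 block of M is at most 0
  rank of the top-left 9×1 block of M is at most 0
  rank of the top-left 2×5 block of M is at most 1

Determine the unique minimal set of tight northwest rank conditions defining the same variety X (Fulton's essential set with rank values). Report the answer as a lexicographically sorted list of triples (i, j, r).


Propagating the 20 rank bounds to every northwest block:

  i=1: 0  0  0  0  0  0  0  0  1  1
  i=2: 0  0  0  0  1  1  1  1  2  2
  i=3: 0  0  0  0  1  2  2  2  3  3
  i=4: 0  0  0  0  1  2  2  2  3  4
  i=5: 0  1  1  1  2  3  3  3  4  5
  i=6: 0  1  2  2  3  4  4  4  5  6
  i=7: 0  1  2  3  4  5  5  5  6  7
  i=8: 0  1  2  3  4  5  5  6  7  8
  i=9: 0  1  2  3  4  5  6  7  8  9
  i=10: 1  2  3  4  5  6  7  8  9  10

giving w = (9, 5, 6, 10, 2, 3, 4, 8, 7, 1) via Δ²R.

ℓ(w)=28; the 5 essential cells (i,j,r):

[(1, 8, 0), (4, 4, 0), (4, 8, 2), (8, 7, 5), (9, 1, 0)]


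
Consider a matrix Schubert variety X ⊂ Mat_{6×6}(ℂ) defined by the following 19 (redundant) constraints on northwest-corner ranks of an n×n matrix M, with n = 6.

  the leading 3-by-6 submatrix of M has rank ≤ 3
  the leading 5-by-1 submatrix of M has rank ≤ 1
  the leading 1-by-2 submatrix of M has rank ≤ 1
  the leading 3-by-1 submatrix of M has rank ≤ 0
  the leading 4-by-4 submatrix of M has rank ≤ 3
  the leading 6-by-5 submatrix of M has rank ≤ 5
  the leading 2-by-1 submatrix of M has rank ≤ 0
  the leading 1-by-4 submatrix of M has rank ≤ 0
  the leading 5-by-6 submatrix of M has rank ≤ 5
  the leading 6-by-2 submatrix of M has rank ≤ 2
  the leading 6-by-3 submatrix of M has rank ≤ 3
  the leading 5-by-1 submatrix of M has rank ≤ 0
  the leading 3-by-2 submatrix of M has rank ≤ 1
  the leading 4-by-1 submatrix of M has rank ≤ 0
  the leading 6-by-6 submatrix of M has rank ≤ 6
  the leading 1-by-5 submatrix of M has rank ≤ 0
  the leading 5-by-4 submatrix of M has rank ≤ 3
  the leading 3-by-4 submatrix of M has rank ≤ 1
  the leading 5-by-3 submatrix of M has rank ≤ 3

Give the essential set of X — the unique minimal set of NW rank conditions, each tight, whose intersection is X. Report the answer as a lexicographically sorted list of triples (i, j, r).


The tightest implied rank at each (i,j), from the 19 conditions:

  row 1: 0 0 0 0 0 1
  row 2: 0 1 1 1 1 2
  row 3: 0 1 1 1 2 3
  row 4: 0 1 2 2 3 4
  row 5: 0 1 2 3 4 5
  row 6: 1 2 3 4 5 6

so w = (6, 2, 5, 3, 4, 1).

Fulton essential set (3 of the 11 Rothe cells):

[(1, 5, 0), (3, 4, 1), (5, 1, 0)]


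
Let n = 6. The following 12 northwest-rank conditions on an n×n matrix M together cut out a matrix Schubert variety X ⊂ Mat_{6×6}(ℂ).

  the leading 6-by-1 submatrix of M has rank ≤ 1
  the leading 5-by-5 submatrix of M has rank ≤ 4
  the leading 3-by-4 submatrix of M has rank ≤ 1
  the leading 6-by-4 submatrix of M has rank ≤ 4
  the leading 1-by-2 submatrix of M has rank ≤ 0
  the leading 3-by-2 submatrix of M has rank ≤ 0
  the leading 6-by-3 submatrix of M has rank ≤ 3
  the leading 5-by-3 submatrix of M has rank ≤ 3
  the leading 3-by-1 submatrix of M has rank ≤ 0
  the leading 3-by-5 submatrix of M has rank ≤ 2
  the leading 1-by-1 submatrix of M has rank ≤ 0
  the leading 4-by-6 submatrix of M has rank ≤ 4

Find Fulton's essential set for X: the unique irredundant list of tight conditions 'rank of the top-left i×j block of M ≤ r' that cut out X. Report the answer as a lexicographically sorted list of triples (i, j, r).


Propagating the 12 rank bounds to every northwest block:

  i=1: 0, 0, 1, 1, 1, 1
  i=2: 0, 0, 1, 1, 2, 2
  i=3: 0, 0, 1, 1, 2, 3
  i=4: 1, 1, 2, 2, 3, 4
  i=5: 1, 2, 3, 3, 4, 5
  i=6: 1, 2, 3, 4, 5, 6

so w = (3, 5, 6, 1, 2, 4).

2 SE-corners of the 8-cell Rothe diagram give Ess(w):

[(3, 2, 0), (3, 4, 1)]
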